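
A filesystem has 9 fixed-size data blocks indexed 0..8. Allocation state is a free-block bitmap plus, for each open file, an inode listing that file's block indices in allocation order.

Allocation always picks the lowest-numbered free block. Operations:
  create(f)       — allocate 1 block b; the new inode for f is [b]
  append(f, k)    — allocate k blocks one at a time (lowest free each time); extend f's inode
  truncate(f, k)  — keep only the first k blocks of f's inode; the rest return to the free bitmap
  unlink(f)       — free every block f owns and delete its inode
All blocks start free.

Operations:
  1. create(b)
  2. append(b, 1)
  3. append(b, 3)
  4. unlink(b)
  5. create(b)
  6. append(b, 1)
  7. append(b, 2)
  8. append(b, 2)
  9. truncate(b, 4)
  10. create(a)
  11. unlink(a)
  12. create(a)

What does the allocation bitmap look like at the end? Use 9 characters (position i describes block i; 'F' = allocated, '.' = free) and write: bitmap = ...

  1. create(b)  ⇒  F........  {b→[0]}
  2. append(b, 1)  ⇒  FF.......  {b→[0, 1]}
  3. append(b, 3)  ⇒  FFFFF....  {b→[0, 1, 2, 3, 4]}
  4. unlink(b)  ⇒  .........  {}
  5. create(b)  ⇒  F........  {b→[0]}
  6. append(b, 1)  ⇒  FF.......  {b→[0, 1]}
  7. append(b, 2)  ⇒  FFFF.....  {b→[0, 1, 2, 3]}
  8. append(b, 2)  ⇒  FFFFFF...  {b→[0, 1, 2, 3, 4, 5]}
  9. truncate(b, 4)  ⇒  FFFF.....  {b→[0, 1, 2, 3]}
  10. create(a)  ⇒  FFFFF....  {a→[4]; b→[0, 1, 2, 3]}
  11. unlink(a)  ⇒  FFFF.....  {b→[0, 1, 2, 3]}
  12. create(a)  ⇒  FFFFF....  {a→[4]; b→[0, 1, 2, 3]}

bitmap = FFFFF....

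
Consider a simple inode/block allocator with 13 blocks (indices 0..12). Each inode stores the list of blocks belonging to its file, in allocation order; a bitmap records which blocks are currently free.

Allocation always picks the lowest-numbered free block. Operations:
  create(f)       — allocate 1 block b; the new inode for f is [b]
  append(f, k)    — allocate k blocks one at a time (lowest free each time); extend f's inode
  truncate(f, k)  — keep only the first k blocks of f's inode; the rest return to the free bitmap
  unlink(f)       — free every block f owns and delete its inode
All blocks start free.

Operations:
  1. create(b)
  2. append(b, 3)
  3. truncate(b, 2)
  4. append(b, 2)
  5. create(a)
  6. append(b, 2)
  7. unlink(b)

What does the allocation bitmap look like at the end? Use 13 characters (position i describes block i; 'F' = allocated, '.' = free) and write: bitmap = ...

bitmap = ....F........

create(b): bitmap=F............ | b=[0]
append(b, 3): bitmap=FFFF......... | b=[0, 1, 2, 3]
truncate(b, 2): bitmap=FF........... | b=[0, 1]
append(b, 2): bitmap=FFFF......... | b=[0, 1, 2, 3]
create(a): bitmap=FFFFF........ | a=[4] b=[0, 1, 2, 3]
append(b, 2): bitmap=FFFFFFF...... | a=[4] b=[0, 1, 2, 3, 5, 6]
unlink(b): bitmap=....F........ | a=[4]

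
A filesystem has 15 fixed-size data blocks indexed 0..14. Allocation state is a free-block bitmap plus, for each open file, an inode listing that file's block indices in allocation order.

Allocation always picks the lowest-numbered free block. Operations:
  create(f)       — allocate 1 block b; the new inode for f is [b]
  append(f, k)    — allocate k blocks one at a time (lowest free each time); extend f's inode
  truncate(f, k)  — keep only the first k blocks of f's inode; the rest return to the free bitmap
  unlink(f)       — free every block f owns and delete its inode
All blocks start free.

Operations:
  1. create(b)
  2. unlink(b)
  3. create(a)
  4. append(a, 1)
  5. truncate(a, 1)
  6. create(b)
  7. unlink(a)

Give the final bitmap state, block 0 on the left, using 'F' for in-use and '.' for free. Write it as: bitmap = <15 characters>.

  1. create(b)  ⇒  F..............  {b→[0]}
  2. unlink(b)  ⇒  ...............  {}
  3. create(a)  ⇒  F..............  {a→[0]}
  4. append(a, 1)  ⇒  FF.............  {a→[0, 1]}
  5. truncate(a, 1)  ⇒  F..............  {a→[0]}
  6. create(b)  ⇒  FF.............  {a→[0]; b→[1]}
  7. unlink(a)  ⇒  .F.............  {b→[1]}

bitmap = .F.............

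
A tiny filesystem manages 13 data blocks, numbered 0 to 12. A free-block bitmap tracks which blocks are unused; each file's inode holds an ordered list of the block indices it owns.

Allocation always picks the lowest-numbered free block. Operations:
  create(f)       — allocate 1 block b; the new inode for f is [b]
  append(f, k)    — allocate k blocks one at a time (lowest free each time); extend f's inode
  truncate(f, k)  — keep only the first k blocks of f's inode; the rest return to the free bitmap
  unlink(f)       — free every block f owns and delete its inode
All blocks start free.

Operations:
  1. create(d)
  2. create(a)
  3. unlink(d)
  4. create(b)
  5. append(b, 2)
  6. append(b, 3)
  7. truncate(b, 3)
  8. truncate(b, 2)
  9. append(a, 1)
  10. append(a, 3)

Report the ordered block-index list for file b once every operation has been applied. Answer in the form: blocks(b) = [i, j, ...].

  1. create(d)  ⇒  F............  {d→[0]}
  2. create(a)  ⇒  FF...........  {a→[1]; d→[0]}
  3. unlink(d)  ⇒  .F...........  {a→[1]}
  4. create(b)  ⇒  FF...........  {a→[1]; b→[0]}
  5. append(b, 2)  ⇒  FFFF.........  {a→[1]; b→[0, 2, 3]}
  6. append(b, 3)  ⇒  FFFFFFF......  {a→[1]; b→[0, 2, 3, 4, 5, 6]}
  7. truncate(b, 3)  ⇒  FFFF.........  {a→[1]; b→[0, 2, 3]}
  8. truncate(b, 2)  ⇒  FFF..........  {a→[1]; b→[0, 2]}
  9. append(a, 1)  ⇒  FFFF.........  {a→[1, 3]; b→[0, 2]}
  10. append(a, 3)  ⇒  FFFFFFF......  {a→[1, 3, 4, 5, 6]; b→[0, 2]}

blocks(b) = [0, 2]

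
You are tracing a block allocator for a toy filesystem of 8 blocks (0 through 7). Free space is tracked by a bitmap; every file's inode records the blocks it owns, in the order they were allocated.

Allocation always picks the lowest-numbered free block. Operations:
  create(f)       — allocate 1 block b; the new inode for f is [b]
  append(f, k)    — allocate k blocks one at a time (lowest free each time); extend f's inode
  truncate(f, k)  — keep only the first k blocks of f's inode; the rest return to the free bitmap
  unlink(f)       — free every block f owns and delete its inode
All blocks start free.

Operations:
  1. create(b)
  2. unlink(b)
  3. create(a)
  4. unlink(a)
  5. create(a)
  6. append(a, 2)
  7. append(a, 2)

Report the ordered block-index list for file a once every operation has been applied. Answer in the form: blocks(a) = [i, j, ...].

blocks(a) = [0, 1, 2, 3, 4]

[1] create(b) — b=0 (map F.......)
[2] unlink(b) —  (map ........)
[3] create(a) — a=0 (map F.......)
[4] unlink(a) —  (map ........)
[5] create(a) — a=0 (map F.......)
[6] append(a, 2) — a=0,1,2 (map FFF.....)
[7] append(a, 2) — a=0,1,2,3,4 (map FFFFF...)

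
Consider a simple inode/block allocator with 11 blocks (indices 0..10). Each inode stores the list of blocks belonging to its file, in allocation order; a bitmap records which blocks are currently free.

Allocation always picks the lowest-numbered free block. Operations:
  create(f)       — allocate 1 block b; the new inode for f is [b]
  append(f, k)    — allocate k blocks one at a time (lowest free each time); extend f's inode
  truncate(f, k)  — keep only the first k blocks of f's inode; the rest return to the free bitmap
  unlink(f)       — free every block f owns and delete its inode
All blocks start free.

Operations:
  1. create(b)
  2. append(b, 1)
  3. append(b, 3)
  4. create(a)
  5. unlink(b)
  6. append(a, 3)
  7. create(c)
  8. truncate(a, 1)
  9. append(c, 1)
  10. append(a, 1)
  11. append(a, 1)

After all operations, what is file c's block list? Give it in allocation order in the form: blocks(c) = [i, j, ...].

blocks(c) = [3, 0]

create(b): bitmap=F.......... | b=[0]
append(b, 1): bitmap=FF......... | b=[0, 1]
append(b, 3): bitmap=FFFFF...... | b=[0, 1, 2, 3, 4]
create(a): bitmap=FFFFFF..... | a=[5] b=[0, 1, 2, 3, 4]
unlink(b): bitmap=.....F..... | a=[5]
append(a, 3): bitmap=FFF..F..... | a=[5, 0, 1, 2]
create(c): bitmap=FFFF.F..... | a=[5, 0, 1, 2] c=[3]
truncate(a, 1): bitmap=...F.F..... | a=[5] c=[3]
append(c, 1): bitmap=F..F.F..... | a=[5] c=[3, 0]
append(a, 1): bitmap=FF.F.F..... | a=[5, 1] c=[3, 0]
append(a, 1): bitmap=FFFF.F..... | a=[5, 1, 2] c=[3, 0]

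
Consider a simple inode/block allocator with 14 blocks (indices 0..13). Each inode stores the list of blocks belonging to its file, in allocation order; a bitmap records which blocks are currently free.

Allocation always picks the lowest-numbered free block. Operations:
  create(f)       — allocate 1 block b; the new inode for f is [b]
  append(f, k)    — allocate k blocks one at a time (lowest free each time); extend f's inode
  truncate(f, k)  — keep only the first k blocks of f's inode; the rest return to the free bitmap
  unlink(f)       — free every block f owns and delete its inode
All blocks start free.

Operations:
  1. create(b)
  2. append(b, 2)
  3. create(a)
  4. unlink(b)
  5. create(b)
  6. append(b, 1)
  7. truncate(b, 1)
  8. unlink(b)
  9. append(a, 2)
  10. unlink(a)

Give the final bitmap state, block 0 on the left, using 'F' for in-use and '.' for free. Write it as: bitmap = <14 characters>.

[1] create(b) — b=0 (map F.............)
[2] append(b, 2) — b=0,1,2 (map FFF...........)
[3] create(a) — a=3 b=0,1,2 (map FFFF..........)
[4] unlink(b) — a=3 (map ...F..........)
[5] create(b) — a=3 b=0 (map F..F..........)
[6] append(b, 1) — a=3 b=0,1 (map FF.F..........)
[7] truncate(b, 1) — a=3 b=0 (map F..F..........)
[8] unlink(b) — a=3 (map ...F..........)
[9] append(a, 2) — a=3,0,1 (map FF.F..........)
[10] unlink(a) —  (map ..............)

bitmap = ..............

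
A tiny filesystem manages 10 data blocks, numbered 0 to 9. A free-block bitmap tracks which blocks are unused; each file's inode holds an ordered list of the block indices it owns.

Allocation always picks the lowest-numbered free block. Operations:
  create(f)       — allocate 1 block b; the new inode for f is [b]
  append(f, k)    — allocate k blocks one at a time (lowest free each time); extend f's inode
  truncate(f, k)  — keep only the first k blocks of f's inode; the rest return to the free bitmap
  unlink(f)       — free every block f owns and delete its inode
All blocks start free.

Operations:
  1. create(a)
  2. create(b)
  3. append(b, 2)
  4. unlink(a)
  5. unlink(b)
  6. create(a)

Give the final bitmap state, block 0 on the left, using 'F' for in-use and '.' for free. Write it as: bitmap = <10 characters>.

  1. create(a)  ⇒  F.........  {a→[0]}
  2. create(b)  ⇒  FF........  {a→[0]; b→[1]}
  3. append(b, 2)  ⇒  FFFF......  {a→[0]; b→[1, 2, 3]}
  4. unlink(a)  ⇒  .FFF......  {b→[1, 2, 3]}
  5. unlink(b)  ⇒  ..........  {}
  6. create(a)  ⇒  F.........  {a→[0]}

bitmap = F.........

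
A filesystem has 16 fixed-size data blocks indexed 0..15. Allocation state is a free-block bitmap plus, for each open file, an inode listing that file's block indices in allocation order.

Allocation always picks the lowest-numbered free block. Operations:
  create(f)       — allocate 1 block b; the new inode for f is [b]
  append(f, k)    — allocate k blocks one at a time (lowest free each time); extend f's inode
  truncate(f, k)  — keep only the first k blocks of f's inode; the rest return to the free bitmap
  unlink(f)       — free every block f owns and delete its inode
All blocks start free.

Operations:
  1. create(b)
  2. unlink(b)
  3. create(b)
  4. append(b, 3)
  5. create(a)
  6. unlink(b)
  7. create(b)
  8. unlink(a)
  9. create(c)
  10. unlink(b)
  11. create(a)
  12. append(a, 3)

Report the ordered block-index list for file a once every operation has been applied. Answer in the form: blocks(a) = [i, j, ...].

[1] create(b) — b=0 (map F...............)
[2] unlink(b) —  (map ................)
[3] create(b) — b=0 (map F...............)
[4] append(b, 3) — b=0,1,2,3 (map FFFF............)
[5] create(a) — a=4 b=0,1,2,3 (map FFFFF...........)
[6] unlink(b) — a=4 (map ....F...........)
[7] create(b) — a=4 b=0 (map F...F...........)
[8] unlink(a) — b=0 (map F...............)
[9] create(c) — b=0 c=1 (map FF..............)
[10] unlink(b) — c=1 (map .F..............)
[11] create(a) — a=0 c=1 (map FF..............)
[12] append(a, 3) — a=0,2,3,4 c=1 (map FFFFF...........)

blocks(a) = [0, 2, 3, 4]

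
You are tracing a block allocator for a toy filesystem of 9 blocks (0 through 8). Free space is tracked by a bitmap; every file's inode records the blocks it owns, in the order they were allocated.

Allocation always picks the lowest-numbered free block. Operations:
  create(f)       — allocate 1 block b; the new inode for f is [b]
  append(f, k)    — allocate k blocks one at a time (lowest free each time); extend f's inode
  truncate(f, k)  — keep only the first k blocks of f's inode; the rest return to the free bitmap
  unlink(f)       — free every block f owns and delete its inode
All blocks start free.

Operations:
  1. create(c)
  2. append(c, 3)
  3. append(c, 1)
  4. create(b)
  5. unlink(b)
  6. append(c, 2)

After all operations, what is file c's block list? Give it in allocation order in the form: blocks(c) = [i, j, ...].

blocks(c) = [0, 1, 2, 3, 4, 5, 6]

create(c): bitmap=F........ | c=[0]
append(c, 3): bitmap=FFFF..... | c=[0, 1, 2, 3]
append(c, 1): bitmap=FFFFF.... | c=[0, 1, 2, 3, 4]
create(b): bitmap=FFFFFF... | b=[5] c=[0, 1, 2, 3, 4]
unlink(b): bitmap=FFFFF.... | c=[0, 1, 2, 3, 4]
append(c, 2): bitmap=FFFFFFF.. | c=[0, 1, 2, 3, 4, 5, 6]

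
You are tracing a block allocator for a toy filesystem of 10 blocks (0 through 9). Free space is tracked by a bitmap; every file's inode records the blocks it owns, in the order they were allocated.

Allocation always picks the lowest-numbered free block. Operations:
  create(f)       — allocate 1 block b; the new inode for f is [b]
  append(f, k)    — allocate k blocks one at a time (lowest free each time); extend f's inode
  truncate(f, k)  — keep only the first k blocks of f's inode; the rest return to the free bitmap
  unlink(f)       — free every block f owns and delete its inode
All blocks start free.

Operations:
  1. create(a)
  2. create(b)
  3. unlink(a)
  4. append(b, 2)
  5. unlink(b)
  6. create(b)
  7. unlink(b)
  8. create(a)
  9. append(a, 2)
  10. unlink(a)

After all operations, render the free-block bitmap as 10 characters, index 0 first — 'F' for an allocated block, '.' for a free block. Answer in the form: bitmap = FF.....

bitmap = ..........

after create(a) → a:[0]  free=[F.........]
after create(b) → a:[0], b:[1]  free=[FF........]
after unlink(a) → b:[1]  free=[.F........]
after append(b, 2) → b:[1, 0, 2]  free=[FFF.......]
after unlink(b) →   free=[..........]
after create(b) → b:[0]  free=[F.........]
after unlink(b) →   free=[..........]
after create(a) → a:[0]  free=[F.........]
after append(a, 2) → a:[0, 1, 2]  free=[FFF.......]
after unlink(a) →   free=[..........]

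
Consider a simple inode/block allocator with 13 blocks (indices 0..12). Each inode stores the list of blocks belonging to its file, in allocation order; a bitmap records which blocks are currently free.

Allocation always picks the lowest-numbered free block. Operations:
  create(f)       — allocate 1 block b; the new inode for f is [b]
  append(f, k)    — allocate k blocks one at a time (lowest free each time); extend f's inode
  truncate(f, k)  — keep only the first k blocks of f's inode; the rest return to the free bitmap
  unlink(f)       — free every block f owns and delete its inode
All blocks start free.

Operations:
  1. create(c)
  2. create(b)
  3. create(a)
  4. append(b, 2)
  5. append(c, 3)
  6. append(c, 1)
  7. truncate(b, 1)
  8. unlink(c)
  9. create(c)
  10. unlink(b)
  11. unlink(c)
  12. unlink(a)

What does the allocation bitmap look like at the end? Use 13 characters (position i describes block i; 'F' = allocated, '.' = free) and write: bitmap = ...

[1] create(c) — c=0 (map F............)
[2] create(b) — b=1 c=0 (map FF...........)
[3] create(a) — a=2 b=1 c=0 (map FFF..........)
[4] append(b, 2) — a=2 b=1,3,4 c=0 (map FFFFF........)
[5] append(c, 3) — a=2 b=1,3,4 c=0,5,6,7 (map FFFFFFFF.....)
[6] append(c, 1) — a=2 b=1,3,4 c=0,5,6,7,8 (map FFFFFFFFF....)
[7] truncate(b, 1) — a=2 b=1 c=0,5,6,7,8 (map FFF..FFFF....)
[8] unlink(c) — a=2 b=1 (map .FF..........)
[9] create(c) — a=2 b=1 c=0 (map FFF..........)
[10] unlink(b) — a=2 c=0 (map F.F..........)
[11] unlink(c) — a=2 (map ..F..........)
[12] unlink(a) —  (map .............)

bitmap = .............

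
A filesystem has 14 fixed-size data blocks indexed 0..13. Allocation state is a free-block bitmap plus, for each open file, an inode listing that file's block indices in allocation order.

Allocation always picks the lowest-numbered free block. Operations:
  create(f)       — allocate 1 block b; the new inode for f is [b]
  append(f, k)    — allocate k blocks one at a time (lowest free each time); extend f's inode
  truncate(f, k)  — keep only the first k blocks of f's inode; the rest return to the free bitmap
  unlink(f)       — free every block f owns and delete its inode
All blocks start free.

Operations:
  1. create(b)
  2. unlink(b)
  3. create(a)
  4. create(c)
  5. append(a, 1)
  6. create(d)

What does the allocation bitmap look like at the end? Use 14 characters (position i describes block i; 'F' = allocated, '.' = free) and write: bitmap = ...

after create(b) → b:[0]  free=[F.............]
after unlink(b) →   free=[..............]
after create(a) → a:[0]  free=[F.............]
after create(c) → a:[0], c:[1]  free=[FF............]
after append(a, 1) → a:[0, 2], c:[1]  free=[FFF...........]
after create(d) → a:[0, 2], c:[1], d:[3]  free=[FFFF..........]

bitmap = FFFF..........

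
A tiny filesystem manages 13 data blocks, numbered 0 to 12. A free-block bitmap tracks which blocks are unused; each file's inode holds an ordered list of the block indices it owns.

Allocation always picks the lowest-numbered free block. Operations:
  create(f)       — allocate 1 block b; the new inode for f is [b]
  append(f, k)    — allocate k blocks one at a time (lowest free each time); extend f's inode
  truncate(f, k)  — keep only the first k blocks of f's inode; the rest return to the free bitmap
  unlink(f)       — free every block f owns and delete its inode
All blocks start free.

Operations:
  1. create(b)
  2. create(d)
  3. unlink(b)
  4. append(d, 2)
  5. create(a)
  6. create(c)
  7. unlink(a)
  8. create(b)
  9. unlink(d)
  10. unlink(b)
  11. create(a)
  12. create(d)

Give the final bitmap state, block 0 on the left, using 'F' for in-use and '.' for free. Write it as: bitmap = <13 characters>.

bitmap = FF..F........

  1. create(b)  ⇒  F............  {b→[0]}
  2. create(d)  ⇒  FF...........  {b→[0]; d→[1]}
  3. unlink(b)  ⇒  .F...........  {d→[1]}
  4. append(d, 2)  ⇒  FFF..........  {d→[1, 0, 2]}
  5. create(a)  ⇒  FFFF.........  {a→[3]; d→[1, 0, 2]}
  6. create(c)  ⇒  FFFFF........  {a→[3]; c→[4]; d→[1, 0, 2]}
  7. unlink(a)  ⇒  FFF.F........  {c→[4]; d→[1, 0, 2]}
  8. create(b)  ⇒  FFFFF........  {b→[3]; c→[4]; d→[1, 0, 2]}
  9. unlink(d)  ⇒  ...FF........  {b→[3]; c→[4]}
  10. unlink(b)  ⇒  ....F........  {c→[4]}
  11. create(a)  ⇒  F...F........  {a→[0]; c→[4]}
  12. create(d)  ⇒  FF..F........  {a→[0]; c→[4]; d→[1]}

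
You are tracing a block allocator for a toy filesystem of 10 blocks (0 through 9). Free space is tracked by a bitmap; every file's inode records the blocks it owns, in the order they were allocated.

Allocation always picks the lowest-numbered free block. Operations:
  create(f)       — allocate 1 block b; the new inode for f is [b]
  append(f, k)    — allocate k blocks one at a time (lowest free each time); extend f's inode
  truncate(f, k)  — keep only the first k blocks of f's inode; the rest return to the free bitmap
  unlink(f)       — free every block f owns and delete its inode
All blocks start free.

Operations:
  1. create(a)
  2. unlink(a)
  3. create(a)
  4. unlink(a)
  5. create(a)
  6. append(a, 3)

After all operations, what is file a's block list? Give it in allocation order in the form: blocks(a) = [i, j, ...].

blocks(a) = [0, 1, 2, 3]

  1. create(a)  ⇒  F.........  {a→[0]}
  2. unlink(a)  ⇒  ..........  {}
  3. create(a)  ⇒  F.........  {a→[0]}
  4. unlink(a)  ⇒  ..........  {}
  5. create(a)  ⇒  F.........  {a→[0]}
  6. append(a, 3)  ⇒  FFFF......  {a→[0, 1, 2, 3]}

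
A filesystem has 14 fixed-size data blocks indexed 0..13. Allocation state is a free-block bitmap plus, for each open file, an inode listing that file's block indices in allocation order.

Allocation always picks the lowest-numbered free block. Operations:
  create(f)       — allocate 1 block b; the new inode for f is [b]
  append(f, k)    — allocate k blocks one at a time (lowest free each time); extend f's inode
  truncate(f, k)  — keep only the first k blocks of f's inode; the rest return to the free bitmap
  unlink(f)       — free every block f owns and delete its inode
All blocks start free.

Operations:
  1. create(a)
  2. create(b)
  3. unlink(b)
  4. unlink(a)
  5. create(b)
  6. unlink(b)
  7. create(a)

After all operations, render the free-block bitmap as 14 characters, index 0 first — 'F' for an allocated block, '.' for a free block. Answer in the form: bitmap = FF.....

create(a): bitmap=F............. | a=[0]
create(b): bitmap=FF............ | a=[0] b=[1]
unlink(b): bitmap=F............. | a=[0]
unlink(a): bitmap=.............. | 
create(b): bitmap=F............. | b=[0]
unlink(b): bitmap=.............. | 
create(a): bitmap=F............. | a=[0]

bitmap = F.............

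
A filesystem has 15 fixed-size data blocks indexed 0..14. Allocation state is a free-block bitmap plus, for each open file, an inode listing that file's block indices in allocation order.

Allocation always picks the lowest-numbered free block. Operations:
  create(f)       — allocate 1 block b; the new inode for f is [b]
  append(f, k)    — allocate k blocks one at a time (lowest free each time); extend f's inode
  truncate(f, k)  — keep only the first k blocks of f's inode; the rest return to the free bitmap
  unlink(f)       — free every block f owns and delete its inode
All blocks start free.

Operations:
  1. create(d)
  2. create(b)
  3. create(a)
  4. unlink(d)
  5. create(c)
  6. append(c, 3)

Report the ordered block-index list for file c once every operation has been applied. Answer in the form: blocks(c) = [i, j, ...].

blocks(c) = [0, 3, 4, 5]

  1. create(d)  ⇒  F..............  {d→[0]}
  2. create(b)  ⇒  FF.............  {b→[1]; d→[0]}
  3. create(a)  ⇒  FFF............  {a→[2]; b→[1]; d→[0]}
  4. unlink(d)  ⇒  .FF............  {a→[2]; b→[1]}
  5. create(c)  ⇒  FFF............  {a→[2]; b→[1]; c→[0]}
  6. append(c, 3)  ⇒  FFFFFF.........  {a→[2]; b→[1]; c→[0, 3, 4, 5]}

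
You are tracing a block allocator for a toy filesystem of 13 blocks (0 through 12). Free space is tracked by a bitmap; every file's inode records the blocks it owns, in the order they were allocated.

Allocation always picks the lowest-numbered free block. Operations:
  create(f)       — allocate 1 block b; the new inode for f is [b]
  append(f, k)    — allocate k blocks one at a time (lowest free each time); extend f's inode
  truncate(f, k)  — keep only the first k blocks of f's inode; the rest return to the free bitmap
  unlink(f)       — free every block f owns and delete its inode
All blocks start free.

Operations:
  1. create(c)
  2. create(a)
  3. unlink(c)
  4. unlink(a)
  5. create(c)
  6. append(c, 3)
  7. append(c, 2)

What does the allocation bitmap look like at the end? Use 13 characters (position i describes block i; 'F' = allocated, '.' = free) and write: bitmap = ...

  1. create(c)  ⇒  F............  {c→[0]}
  2. create(a)  ⇒  FF...........  {a→[1]; c→[0]}
  3. unlink(c)  ⇒  .F...........  {a→[1]}
  4. unlink(a)  ⇒  .............  {}
  5. create(c)  ⇒  F............  {c→[0]}
  6. append(c, 3)  ⇒  FFFF.........  {c→[0, 1, 2, 3]}
  7. append(c, 2)  ⇒  FFFFFF.......  {c→[0, 1, 2, 3, 4, 5]}

bitmap = FFFFFF.......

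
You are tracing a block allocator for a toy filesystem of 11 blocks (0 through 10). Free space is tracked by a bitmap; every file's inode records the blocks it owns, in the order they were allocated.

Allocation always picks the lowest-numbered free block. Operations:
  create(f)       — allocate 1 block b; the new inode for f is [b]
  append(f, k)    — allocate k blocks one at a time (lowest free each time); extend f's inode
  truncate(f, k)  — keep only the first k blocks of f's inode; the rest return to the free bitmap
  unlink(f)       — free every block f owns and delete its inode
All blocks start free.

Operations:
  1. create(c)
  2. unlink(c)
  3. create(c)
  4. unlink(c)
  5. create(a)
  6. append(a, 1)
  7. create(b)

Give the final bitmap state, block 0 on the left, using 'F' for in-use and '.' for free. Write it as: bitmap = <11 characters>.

bitmap = FFF........

create(c): bitmap=F.......... | c=[0]
unlink(c): bitmap=........... | 
create(c): bitmap=F.......... | c=[0]
unlink(c): bitmap=........... | 
create(a): bitmap=F.......... | a=[0]
append(a, 1): bitmap=FF......... | a=[0, 1]
create(b): bitmap=FFF........ | a=[0, 1] b=[2]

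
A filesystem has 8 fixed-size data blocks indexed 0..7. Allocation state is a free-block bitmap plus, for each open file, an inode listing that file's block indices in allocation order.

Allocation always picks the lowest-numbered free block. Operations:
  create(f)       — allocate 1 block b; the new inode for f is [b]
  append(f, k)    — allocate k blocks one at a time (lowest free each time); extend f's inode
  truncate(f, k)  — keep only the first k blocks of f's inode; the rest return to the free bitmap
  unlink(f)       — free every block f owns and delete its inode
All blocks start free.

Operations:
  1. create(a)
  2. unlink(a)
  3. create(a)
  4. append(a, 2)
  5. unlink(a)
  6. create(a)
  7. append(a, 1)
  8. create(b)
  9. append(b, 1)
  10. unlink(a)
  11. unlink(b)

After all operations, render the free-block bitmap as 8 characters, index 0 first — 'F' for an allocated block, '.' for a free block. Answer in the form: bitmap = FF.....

[1] create(a) — a=0 (map F.......)
[2] unlink(a) —  (map ........)
[3] create(a) — a=0 (map F.......)
[4] append(a, 2) — a=0,1,2 (map FFF.....)
[5] unlink(a) —  (map ........)
[6] create(a) — a=0 (map F.......)
[7] append(a, 1) — a=0,1 (map FF......)
[8] create(b) — a=0,1 b=2 (map FFF.....)
[9] append(b, 1) — a=0,1 b=2,3 (map FFFF....)
[10] unlink(a) — b=2,3 (map ..FF....)
[11] unlink(b) —  (map ........)

bitmap = ........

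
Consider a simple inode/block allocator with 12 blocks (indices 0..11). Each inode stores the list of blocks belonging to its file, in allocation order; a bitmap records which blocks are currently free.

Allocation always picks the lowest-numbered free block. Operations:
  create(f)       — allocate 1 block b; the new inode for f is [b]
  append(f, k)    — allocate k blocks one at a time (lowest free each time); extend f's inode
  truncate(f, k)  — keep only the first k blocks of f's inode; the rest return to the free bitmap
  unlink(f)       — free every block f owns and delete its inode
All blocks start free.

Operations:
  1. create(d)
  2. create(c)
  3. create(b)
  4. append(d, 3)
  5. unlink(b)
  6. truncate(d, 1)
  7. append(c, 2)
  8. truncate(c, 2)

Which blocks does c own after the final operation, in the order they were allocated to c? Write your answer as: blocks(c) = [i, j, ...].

blocks(c) = [1, 2]

  1. create(d)  ⇒  F...........  {d→[0]}
  2. create(c)  ⇒  FF..........  {c→[1]; d→[0]}
  3. create(b)  ⇒  FFF.........  {b→[2]; c→[1]; d→[0]}
  4. append(d, 3)  ⇒  FFFFFF......  {b→[2]; c→[1]; d→[0, 3, 4, 5]}
  5. unlink(b)  ⇒  FF.FFF......  {c→[1]; d→[0, 3, 4, 5]}
  6. truncate(d, 1)  ⇒  FF..........  {c→[1]; d→[0]}
  7. append(c, 2)  ⇒  FFFF........  {c→[1, 2, 3]; d→[0]}
  8. truncate(c, 2)  ⇒  FFF.........  {c→[1, 2]; d→[0]}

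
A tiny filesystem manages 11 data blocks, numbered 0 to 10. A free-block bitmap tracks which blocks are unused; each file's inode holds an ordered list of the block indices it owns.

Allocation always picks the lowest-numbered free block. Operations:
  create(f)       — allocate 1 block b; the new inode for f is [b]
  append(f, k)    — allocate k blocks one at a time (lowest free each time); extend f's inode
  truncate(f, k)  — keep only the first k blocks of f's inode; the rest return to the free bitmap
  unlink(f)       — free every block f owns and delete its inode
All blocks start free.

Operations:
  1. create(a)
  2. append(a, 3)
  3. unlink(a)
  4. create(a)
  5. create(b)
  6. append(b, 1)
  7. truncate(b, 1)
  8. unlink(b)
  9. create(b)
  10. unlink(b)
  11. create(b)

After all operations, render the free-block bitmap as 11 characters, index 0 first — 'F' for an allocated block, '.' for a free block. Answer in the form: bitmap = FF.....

bitmap = FF.........

after create(a) → a:[0]  free=[F..........]
after append(a, 3) → a:[0, 1, 2, 3]  free=[FFFF.......]
after unlink(a) →   free=[...........]
after create(a) → a:[0]  free=[F..........]
after create(b) → a:[0], b:[1]  free=[FF.........]
after append(b, 1) → a:[0], b:[1, 2]  free=[FFF........]
after truncate(b, 1) → a:[0], b:[1]  free=[FF.........]
after unlink(b) → a:[0]  free=[F..........]
after create(b) → a:[0], b:[1]  free=[FF.........]
after unlink(b) → a:[0]  free=[F..........]
after create(b) → a:[0], b:[1]  free=[FF.........]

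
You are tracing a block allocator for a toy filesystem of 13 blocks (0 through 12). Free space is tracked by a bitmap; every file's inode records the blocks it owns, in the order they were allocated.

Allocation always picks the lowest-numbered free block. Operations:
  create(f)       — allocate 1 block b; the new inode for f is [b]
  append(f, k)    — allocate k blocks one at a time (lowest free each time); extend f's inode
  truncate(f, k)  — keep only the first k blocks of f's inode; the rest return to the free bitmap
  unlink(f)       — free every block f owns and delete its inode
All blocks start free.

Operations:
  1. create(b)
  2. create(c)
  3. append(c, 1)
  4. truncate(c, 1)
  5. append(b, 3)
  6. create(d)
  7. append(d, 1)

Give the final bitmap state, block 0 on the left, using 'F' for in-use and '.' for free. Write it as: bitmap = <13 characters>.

  1. create(b)  ⇒  F............  {b→[0]}
  2. create(c)  ⇒  FF...........  {b→[0]; c→[1]}
  3. append(c, 1)  ⇒  FFF..........  {b→[0]; c→[1, 2]}
  4. truncate(c, 1)  ⇒  FF...........  {b→[0]; c→[1]}
  5. append(b, 3)  ⇒  FFFFF........  {b→[0, 2, 3, 4]; c→[1]}
  6. create(d)  ⇒  FFFFFF.......  {b→[0, 2, 3, 4]; c→[1]; d→[5]}
  7. append(d, 1)  ⇒  FFFFFFF......  {b→[0, 2, 3, 4]; c→[1]; d→[5, 6]}

bitmap = FFFFFFF......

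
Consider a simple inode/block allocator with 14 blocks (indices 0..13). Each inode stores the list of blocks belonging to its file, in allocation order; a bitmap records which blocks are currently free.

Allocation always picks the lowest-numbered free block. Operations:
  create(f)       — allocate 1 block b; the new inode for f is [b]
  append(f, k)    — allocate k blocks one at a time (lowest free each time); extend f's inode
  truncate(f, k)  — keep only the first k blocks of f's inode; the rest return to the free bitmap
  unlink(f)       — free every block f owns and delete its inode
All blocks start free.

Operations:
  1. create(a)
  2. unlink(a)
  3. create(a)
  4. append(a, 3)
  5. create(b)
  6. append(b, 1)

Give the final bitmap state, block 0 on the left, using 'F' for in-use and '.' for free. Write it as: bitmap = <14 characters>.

bitmap = FFFFFF........

  1. create(a)  ⇒  F.............  {a→[0]}
  2. unlink(a)  ⇒  ..............  {}
  3. create(a)  ⇒  F.............  {a→[0]}
  4. append(a, 3)  ⇒  FFFF..........  {a→[0, 1, 2, 3]}
  5. create(b)  ⇒  FFFFF.........  {a→[0, 1, 2, 3]; b→[4]}
  6. append(b, 1)  ⇒  FFFFFF........  {a→[0, 1, 2, 3]; b→[4, 5]}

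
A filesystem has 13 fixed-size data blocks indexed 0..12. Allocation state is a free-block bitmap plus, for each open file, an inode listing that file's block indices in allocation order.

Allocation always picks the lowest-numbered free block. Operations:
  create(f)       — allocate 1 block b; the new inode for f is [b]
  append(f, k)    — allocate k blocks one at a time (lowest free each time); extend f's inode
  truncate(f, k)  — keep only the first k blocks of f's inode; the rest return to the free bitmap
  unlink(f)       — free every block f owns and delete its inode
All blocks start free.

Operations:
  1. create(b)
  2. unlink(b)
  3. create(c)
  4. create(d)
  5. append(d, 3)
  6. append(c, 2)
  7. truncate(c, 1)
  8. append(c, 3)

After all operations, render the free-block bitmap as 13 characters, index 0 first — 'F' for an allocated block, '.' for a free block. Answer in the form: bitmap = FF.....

  1. create(b)  ⇒  F............  {b→[0]}
  2. unlink(b)  ⇒  .............  {}
  3. create(c)  ⇒  F............  {c→[0]}
  4. create(d)  ⇒  FF...........  {c→[0]; d→[1]}
  5. append(d, 3)  ⇒  FFFFF........  {c→[0]; d→[1, 2, 3, 4]}
  6. append(c, 2)  ⇒  FFFFFFF......  {c→[0, 5, 6]; d→[1, 2, 3, 4]}
  7. truncate(c, 1)  ⇒  FFFFF........  {c→[0]; d→[1, 2, 3, 4]}
  8. append(c, 3)  ⇒  FFFFFFFF.....  {c→[0, 5, 6, 7]; d→[1, 2, 3, 4]}

bitmap = FFFFFFFF.....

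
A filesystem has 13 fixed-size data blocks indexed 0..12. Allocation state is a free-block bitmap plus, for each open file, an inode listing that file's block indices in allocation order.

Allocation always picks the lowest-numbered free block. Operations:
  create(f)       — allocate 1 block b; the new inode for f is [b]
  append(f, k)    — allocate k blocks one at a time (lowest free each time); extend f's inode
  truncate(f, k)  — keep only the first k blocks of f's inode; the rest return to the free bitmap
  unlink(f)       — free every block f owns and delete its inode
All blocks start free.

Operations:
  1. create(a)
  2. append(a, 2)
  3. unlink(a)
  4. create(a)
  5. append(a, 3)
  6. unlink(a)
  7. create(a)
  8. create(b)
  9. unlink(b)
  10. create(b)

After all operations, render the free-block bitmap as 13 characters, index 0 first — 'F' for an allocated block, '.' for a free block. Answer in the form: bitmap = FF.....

bitmap = FF...........

create(a): bitmap=F............ | a=[0]
append(a, 2): bitmap=FFF.......... | a=[0, 1, 2]
unlink(a): bitmap=............. | 
create(a): bitmap=F............ | a=[0]
append(a, 3): bitmap=FFFF......... | a=[0, 1, 2, 3]
unlink(a): bitmap=............. | 
create(a): bitmap=F............ | a=[0]
create(b): bitmap=FF........... | a=[0] b=[1]
unlink(b): bitmap=F............ | a=[0]
create(b): bitmap=FF........... | a=[0] b=[1]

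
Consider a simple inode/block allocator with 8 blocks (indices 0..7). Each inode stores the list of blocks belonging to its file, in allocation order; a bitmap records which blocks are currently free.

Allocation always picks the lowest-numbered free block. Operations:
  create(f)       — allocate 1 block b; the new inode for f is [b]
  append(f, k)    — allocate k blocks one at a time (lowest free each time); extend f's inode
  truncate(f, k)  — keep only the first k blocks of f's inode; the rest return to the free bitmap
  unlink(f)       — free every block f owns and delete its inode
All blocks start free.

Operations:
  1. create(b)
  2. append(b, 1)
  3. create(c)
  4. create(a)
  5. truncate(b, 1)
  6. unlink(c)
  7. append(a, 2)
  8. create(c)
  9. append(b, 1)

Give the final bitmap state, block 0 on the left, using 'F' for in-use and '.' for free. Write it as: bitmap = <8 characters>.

  1. create(b)  ⇒  F.......  {b→[0]}
  2. append(b, 1)  ⇒  FF......  {b→[0, 1]}
  3. create(c)  ⇒  FFF.....  {b→[0, 1]; c→[2]}
  4. create(a)  ⇒  FFFF....  {a→[3]; b→[0, 1]; c→[2]}
  5. truncate(b, 1)  ⇒  F.FF....  {a→[3]; b→[0]; c→[2]}
  6. unlink(c)  ⇒  F..F....  {a→[3]; b→[0]}
  7. append(a, 2)  ⇒  FFFF....  {a→[3, 1, 2]; b→[0]}
  8. create(c)  ⇒  FFFFF...  {a→[3, 1, 2]; b→[0]; c→[4]}
  9. append(b, 1)  ⇒  FFFFFF..  {a→[3, 1, 2]; b→[0, 5]; c→[4]}

bitmap = FFFFFF..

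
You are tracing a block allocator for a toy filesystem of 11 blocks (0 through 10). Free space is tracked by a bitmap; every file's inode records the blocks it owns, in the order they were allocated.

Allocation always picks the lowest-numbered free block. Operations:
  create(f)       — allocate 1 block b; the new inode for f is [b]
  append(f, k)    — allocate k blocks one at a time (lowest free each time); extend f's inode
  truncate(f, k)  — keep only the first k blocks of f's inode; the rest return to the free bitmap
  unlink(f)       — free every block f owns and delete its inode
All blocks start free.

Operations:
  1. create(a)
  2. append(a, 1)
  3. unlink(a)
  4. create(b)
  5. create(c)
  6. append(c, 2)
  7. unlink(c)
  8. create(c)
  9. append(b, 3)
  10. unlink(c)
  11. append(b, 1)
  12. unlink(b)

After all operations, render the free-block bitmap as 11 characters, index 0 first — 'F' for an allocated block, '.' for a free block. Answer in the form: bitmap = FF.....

bitmap = ...........

[1] create(a) — a=0 (map F..........)
[2] append(a, 1) — a=0,1 (map FF.........)
[3] unlink(a) —  (map ...........)
[4] create(b) — b=0 (map F..........)
[5] create(c) — b=0 c=1 (map FF.........)
[6] append(c, 2) — b=0 c=1,2,3 (map FFFF.......)
[7] unlink(c) — b=0 (map F..........)
[8] create(c) — b=0 c=1 (map FF.........)
[9] append(b, 3) — b=0,2,3,4 c=1 (map FFFFF......)
[10] unlink(c) — b=0,2,3,4 (map F.FFF......)
[11] append(b, 1) — b=0,2,3,4,1 (map FFFFF......)
[12] unlink(b) —  (map ...........)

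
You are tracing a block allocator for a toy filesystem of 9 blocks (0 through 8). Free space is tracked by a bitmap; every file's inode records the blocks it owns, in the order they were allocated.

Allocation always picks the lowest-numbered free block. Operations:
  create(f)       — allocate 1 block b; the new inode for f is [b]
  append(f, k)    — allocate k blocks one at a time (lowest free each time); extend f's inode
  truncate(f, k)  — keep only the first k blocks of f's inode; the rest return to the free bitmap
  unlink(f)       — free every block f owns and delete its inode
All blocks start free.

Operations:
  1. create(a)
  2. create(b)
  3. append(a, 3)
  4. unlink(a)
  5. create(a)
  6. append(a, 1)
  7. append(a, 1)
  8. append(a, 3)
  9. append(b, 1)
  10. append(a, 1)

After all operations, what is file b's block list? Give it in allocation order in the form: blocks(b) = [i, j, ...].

create(a): bitmap=F........ | a=[0]
create(b): bitmap=FF....... | a=[0] b=[1]
append(a, 3): bitmap=FFFFF.... | a=[0, 2, 3, 4] b=[1]
unlink(a): bitmap=.F....... | b=[1]
create(a): bitmap=FF....... | a=[0] b=[1]
append(a, 1): bitmap=FFF...... | a=[0, 2] b=[1]
append(a, 1): bitmap=FFFF..... | a=[0, 2, 3] b=[1]
append(a, 3): bitmap=FFFFFFF.. | a=[0, 2, 3, 4, 5, 6] b=[1]
append(b, 1): bitmap=FFFFFFFF. | a=[0, 2, 3, 4, 5, 6] b=[1, 7]
append(a, 1): bitmap=FFFFFFFFF | a=[0, 2, 3, 4, 5, 6, 8] b=[1, 7]

blocks(b) = [1, 7]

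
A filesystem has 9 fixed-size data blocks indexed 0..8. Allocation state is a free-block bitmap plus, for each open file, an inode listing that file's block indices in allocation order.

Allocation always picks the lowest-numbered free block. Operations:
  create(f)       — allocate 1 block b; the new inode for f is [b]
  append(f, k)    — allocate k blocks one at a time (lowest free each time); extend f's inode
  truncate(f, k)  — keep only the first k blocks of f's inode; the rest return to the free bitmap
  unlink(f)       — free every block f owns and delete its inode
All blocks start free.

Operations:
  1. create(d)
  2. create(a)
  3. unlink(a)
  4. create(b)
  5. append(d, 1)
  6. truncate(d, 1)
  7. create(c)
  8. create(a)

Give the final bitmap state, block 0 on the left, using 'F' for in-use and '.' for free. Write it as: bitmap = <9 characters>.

after create(d) → d:[0]  free=[F........]
after create(a) → a:[1], d:[0]  free=[FF.......]
after unlink(a) → d:[0]  free=[F........]
after create(b) → b:[1], d:[0]  free=[FF.......]
after append(d, 1) → b:[1], d:[0, 2]  free=[FFF......]
after truncate(d, 1) → b:[1], d:[0]  free=[FF.......]
after create(c) → b:[1], c:[2], d:[0]  free=[FFF......]
after create(a) → a:[3], b:[1], c:[2], d:[0]  free=[FFFF.....]

bitmap = FFFF.....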